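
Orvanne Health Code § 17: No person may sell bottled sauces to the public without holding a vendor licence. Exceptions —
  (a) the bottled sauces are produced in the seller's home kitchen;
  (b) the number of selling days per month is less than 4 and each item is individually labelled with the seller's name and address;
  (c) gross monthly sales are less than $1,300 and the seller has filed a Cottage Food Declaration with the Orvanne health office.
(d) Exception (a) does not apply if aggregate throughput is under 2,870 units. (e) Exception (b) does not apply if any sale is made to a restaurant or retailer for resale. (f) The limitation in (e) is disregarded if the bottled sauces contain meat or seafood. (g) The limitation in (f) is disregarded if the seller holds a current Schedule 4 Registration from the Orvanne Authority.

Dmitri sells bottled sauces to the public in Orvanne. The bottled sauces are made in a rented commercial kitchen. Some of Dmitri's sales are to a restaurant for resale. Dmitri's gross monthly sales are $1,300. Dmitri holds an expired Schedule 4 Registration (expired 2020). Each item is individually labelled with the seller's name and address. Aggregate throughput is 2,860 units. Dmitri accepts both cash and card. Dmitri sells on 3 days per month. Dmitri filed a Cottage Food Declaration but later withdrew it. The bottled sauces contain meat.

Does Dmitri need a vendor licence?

Exception (a) does not apply: the bottled sauces are made in a commercial kitchen, not a home kitchen.
Exception (b): the number of selling days per month is 3, less than the 4 limit; items are individually labelled — every condition holds. As to paragraphs (e)–(g): (e) would limit (b) — some sales are to a restaurant for resale — but (f) sets (e) aside: (f) operates against (e): the bottled sauces contain meat. (g), which would lift (f), does not operate here — there is no Schedule 4 Registration in force. So (b) applies.
Exception (c) fails — gross monthly sales are $1,300, not less than $1,300.

No — exception (b) applies; Dmitri is not required to hold a vendor licence.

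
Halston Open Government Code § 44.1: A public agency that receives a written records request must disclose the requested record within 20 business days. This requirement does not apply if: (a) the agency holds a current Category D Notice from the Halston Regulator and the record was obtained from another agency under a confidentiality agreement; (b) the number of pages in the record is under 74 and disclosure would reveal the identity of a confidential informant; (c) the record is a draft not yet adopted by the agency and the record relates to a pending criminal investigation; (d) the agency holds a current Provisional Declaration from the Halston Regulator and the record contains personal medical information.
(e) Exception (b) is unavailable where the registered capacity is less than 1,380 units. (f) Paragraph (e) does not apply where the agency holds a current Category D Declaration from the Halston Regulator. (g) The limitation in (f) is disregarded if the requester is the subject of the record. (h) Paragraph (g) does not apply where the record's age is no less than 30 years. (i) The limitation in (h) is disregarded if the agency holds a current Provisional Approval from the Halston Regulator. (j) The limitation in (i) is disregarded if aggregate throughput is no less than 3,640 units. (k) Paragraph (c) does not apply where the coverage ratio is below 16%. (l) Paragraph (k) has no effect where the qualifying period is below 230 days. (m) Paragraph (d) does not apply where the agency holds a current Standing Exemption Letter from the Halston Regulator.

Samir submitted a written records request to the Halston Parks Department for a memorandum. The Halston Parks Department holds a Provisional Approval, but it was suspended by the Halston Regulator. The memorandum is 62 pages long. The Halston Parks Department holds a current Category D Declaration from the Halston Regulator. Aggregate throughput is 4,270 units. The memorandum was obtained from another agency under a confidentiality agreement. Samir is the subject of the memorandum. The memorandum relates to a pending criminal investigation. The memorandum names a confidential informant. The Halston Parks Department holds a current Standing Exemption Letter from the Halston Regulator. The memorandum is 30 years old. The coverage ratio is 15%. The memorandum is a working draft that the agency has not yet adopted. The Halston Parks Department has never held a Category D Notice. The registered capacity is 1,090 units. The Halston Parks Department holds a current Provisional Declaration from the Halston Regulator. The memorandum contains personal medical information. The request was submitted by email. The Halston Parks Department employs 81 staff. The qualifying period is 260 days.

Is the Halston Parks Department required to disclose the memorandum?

No — exception (b) applies; the Halston Parks Department is not required to disclose the memorandum.

Exception (a) does not apply: the Category D Notice is not current.
All of (b)'s requirements are met (the number of pages in the record is 62, under the 74 limit; the memorandum names a confidential informant). Considering the limiting provisions: (e) would limit (b) — the registered capacity is 1,090 units, less than the 1,380 units limit — but (f) sets (e) aside: (f) operates against (e): a current Category D Declaration is held. (g) would limit (f) — Samir is the subject of the memorandum — but (h) sets (g) aside: (h) operates against (g): the record's age is 30 years, meeting the 30 years threshold. (i), which would lift (h), is not engaged — there is no Provisional Approval in force. So (b) applies.
All of (c)'s requirements are met (the memorandum is an unadopted draft; the memorandum relates to a pending investigation). But applying paragraphs (k)–(l): (k) operates against (c): the coverage ratio is 15%, below the 16% limit. (l), which would lift (k), is not triggered — the qualifying period is 260 days, not below 230 days. (c) is therefore removed.
Exception (d): a current Provisional Declaration is held; the memorandum contains personal medical information — every condition holds. But: (m) operates against (d): a current Standing Exemption Letter is held. (d) is therefore removed.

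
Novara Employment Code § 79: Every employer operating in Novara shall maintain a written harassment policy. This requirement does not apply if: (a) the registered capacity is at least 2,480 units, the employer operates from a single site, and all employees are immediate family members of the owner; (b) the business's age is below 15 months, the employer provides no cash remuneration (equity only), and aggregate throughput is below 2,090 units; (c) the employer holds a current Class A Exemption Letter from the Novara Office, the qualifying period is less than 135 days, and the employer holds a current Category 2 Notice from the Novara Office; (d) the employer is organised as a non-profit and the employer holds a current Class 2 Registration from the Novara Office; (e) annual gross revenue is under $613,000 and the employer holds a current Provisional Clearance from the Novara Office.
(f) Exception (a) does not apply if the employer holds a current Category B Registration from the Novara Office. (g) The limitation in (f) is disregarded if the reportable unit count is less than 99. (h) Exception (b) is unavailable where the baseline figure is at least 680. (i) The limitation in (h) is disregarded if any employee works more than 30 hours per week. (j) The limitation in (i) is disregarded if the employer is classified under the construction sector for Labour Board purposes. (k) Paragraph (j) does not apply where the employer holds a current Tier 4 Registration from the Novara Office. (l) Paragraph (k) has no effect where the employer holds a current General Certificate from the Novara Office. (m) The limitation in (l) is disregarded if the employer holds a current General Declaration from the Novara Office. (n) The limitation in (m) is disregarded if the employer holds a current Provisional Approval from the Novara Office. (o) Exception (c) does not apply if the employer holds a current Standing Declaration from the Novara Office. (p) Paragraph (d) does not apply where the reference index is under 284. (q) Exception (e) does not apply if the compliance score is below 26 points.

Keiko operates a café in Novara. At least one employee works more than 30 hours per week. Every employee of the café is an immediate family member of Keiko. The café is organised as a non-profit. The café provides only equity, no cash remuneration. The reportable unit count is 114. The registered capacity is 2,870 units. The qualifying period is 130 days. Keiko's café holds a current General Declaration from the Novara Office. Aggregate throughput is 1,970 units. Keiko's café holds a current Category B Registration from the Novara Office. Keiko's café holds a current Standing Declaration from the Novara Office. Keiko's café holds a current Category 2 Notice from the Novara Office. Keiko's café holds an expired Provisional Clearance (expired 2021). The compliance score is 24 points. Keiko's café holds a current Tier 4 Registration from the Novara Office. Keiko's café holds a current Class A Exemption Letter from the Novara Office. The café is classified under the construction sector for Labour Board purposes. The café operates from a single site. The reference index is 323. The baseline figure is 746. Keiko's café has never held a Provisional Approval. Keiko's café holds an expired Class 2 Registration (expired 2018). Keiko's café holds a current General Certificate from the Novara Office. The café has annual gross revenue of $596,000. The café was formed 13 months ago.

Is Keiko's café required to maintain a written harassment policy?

Exception (a) is satisfied on its face — the registered capacity is 2,870 units, meeting the 2,480 units threshold; the employer operates from a single site; every employee is an immediate family member. But: (f) operates against (a): a current Category B Registration is held. (g), which would lift (f), does not operate here — the reportable unit count is 114, not less than 99. (a) is therefore removed.
All of (b)'s requirements are met (the business's age is 13 months, below the 15 months limit; remuneration is equity-only; aggregate throughput is 1,970 units, below the 2,090 units limit). As to paragraphs (h)–(n): (h) would limit (b) — the baseline figure is 746, meeting the 680 threshold — but (i) sets (h) aside: (i) operates against (h): at least one employee exceeds 30 hours/week. (j) would limit (i) — the café is classified under the construction sector — but (k) sets (j) aside: (k) operates against (j): a current Tier 4 Registration is held. (l) would limit (k) — a current General Certificate is held — but (m) sets (l) aside: (m) is triggered — a current General Declaration is held. (n) is not triggered (there is no Provisional Approval in force), so (m) stands. (b) remains available.
Exception (c) is satisfied on its face — a current Class A Exemption Letter is held; the qualifying period is 130 days, less than the 135 days limit; a current Category 2 Notice is held. Turning to paragraph (o): (o) operates against (c): a current Standing Declaration is held. So (c) is unavailable.
Exception (d) fails — the Class 2 Registration is not current.
Exception (e) requires that the employer holds a current Provisional Clearance from the Novara Office; but no current Provisional Clearance is held, so (e) is unavailable.

No — exception (b) applies; Keiko's café is not required to maintain a written harassment policy.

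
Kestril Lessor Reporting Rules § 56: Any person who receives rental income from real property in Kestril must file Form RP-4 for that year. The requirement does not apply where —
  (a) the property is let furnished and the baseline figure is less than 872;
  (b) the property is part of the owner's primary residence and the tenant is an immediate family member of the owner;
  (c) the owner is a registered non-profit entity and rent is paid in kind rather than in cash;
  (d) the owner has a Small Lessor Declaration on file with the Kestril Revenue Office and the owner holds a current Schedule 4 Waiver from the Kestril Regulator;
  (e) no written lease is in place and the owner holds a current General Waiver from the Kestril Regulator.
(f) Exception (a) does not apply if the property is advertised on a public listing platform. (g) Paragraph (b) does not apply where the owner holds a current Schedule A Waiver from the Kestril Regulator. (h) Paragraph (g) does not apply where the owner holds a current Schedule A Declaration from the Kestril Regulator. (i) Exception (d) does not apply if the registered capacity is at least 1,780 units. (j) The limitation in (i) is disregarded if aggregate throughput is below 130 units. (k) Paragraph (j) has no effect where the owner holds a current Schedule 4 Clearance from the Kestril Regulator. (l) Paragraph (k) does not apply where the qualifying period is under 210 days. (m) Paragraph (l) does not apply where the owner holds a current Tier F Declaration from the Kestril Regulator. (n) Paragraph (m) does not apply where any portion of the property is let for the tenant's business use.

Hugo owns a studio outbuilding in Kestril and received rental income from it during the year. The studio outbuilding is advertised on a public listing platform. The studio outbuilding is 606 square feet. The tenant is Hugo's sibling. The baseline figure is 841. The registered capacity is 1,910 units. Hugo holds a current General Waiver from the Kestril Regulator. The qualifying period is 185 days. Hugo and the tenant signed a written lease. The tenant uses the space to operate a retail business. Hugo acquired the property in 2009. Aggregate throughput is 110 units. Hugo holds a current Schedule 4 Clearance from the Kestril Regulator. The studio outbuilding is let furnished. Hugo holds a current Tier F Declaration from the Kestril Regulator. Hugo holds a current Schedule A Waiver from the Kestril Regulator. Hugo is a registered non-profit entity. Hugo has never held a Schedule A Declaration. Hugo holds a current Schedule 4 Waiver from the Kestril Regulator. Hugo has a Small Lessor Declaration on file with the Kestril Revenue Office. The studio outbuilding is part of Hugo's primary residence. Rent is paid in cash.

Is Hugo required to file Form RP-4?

Exception (a): the property is let furnished; the baseline figure is 841, less than the 872 limit — every condition holds. But: (f) operates against (a): the property is publicly advertised. (a) is therefore removed.
Exception (b)'s conditions are all satisfied: the studio outbuilding is part of the primary residence; the tenant is an immediate family member. Turning to paragraphs (g)–(h): (g) operates against (b): a current Schedule A Waiver is held. (h), which would lift (g), does not operate here — no current Schedule A Declaration is held. (b) is therefore removed.
Exception (c) requires that rent is paid in kind rather than in cash; but rent is paid in cash, so (c) is unavailable.
Exception (d): a Small Lessor Declaration is on file; a current Schedule 4 Waiver is held — every condition holds. Under paragraphs (i)–(n): (i) is engaged (the registered capacity is 1,910 units, meeting the 1,780 units threshold), but is displaced by (j): (j) applies — aggregate throughput is 110 units, below the 130 units limit. (k) would limit (j) — a current Schedule 4 Clearance is held — but (l) sets (k) aside: (l) operates — the qualifying period is 185 days, under the 210 days limit. (m) would limit (l) — a current Tier F Declaration is held — but (n) sets (m) aside: (n) operates — the space is let for business use. (d) remains available.
Exception (e) does not apply: a written lease is in place.

No — exception (d) applies; Hugo is not required to file Form RP-4.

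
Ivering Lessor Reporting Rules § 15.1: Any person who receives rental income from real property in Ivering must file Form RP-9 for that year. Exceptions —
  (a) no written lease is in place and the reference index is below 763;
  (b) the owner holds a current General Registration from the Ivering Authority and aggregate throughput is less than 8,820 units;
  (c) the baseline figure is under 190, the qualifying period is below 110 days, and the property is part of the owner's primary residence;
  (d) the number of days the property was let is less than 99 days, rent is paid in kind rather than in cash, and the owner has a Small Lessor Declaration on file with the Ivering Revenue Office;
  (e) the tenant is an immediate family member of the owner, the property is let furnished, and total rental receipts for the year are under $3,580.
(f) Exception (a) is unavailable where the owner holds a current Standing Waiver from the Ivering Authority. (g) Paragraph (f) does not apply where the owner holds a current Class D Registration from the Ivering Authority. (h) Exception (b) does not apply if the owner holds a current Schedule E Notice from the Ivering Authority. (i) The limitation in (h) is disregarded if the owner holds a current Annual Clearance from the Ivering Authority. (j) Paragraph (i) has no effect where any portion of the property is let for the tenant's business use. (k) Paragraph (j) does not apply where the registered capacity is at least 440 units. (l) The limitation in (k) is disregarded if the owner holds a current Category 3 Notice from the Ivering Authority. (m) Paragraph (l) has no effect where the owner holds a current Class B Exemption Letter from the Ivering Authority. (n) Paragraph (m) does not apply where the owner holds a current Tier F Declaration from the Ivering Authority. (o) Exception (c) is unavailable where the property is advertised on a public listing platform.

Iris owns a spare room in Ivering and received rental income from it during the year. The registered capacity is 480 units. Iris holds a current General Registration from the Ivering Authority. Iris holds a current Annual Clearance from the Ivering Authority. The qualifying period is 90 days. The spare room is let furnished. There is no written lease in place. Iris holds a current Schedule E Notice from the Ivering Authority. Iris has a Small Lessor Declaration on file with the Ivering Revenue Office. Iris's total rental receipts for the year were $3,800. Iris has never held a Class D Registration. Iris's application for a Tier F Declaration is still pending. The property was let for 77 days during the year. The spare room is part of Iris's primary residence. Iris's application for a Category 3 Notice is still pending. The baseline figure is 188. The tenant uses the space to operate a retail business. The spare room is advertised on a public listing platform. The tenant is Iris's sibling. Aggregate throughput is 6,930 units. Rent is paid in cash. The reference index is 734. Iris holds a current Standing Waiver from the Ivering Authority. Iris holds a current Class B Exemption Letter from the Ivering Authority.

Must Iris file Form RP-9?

No — exception (b) applies; Iris is not required to file Form RP-9.

Exception (a): there is no written lease; the reference index is 734, below the 763 limit — every condition holds. Turning to paragraphs (f)–(g): (f) is triggered — a current Standing Waiver is held. (g) does not operate here (there is no Class D Registration in force), so (f) stands. So (a) is unavailable.
All of (b)'s requirements are met (a current General Registration is held; aggregate throughput is 6,930 units, less than the 8,820 units limit). Applying paragraphs (h)–(n): (h) is triggered (a current Schedule E Notice is held), but is displaced by (i): (i) operates against (h): a current Annual Clearance is held. (j) operates (the space is let for business use), but is displaced by (k): (k) operates — the registered capacity is 480 units, meeting the 440 units threshold. (l), which would lift (k), is not engaged — there is no Category 3 Notice in force. (b) remains available.
Exception (c)'s conditions are all satisfied: the baseline figure is 188, under the 190 limit; the qualifying period is 90 days, below the 110 days limit; the spare room is part of the primary residence. But applying paragraph (o): (o) operates — the property is publicly advertised. (c) is therefore removed.
Exception (d) fails — rent is paid in cash.
Exception (e) does not apply: total rental receipts for the year are $3,800, not under $3,580.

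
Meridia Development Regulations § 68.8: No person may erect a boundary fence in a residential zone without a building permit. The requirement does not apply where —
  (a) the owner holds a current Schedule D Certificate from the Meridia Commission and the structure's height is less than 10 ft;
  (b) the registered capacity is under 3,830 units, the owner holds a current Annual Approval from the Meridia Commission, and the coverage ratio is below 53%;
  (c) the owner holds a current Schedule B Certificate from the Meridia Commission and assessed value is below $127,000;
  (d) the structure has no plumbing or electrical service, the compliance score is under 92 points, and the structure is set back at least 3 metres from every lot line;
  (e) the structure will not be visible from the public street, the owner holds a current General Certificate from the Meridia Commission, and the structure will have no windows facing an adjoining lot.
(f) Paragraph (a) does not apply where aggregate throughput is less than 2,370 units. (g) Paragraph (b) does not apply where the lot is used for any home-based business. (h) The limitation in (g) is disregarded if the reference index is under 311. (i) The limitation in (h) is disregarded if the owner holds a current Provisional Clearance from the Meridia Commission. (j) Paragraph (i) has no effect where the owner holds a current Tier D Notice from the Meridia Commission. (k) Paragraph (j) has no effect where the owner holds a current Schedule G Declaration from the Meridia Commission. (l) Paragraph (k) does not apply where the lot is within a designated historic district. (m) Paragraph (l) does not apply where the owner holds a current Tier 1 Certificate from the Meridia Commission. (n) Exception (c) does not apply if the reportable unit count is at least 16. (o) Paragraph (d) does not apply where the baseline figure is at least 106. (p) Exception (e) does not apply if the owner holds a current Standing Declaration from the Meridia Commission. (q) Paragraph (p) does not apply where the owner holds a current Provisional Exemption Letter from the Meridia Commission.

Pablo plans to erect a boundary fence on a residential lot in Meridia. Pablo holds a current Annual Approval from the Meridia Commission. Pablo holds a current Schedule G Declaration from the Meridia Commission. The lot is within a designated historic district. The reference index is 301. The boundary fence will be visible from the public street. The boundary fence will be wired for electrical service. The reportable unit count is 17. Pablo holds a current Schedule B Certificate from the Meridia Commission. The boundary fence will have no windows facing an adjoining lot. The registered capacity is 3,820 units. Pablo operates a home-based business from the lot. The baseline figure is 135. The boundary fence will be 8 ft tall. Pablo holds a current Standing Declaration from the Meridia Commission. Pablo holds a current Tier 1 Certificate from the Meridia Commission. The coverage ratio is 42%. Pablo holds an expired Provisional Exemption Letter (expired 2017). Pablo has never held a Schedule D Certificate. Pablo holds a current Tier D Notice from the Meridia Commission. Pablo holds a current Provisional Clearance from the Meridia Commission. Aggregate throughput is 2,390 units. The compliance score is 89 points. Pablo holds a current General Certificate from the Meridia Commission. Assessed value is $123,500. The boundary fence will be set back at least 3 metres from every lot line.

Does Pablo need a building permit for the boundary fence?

Yes — Pablo must obtain a building permit.

Exception (a) does not apply: no current Schedule D Certificate is held.
Exception (b)'s conditions are all satisfied: the registered capacity is 3,820 units, under the 3,830 units limit; a current Annual Approval is held; the coverage ratio is 42%, below the 53% limit. But: (g) is engaged — a home-based business operates on the lot. (h) operates (the reference index is 301, under the 311 limit), but is itself disapplied by (i): (i) is triggered — a current Provisional Clearance is held. (j) would limit (i) — a current Tier D Notice is held — but (k) sets (j) aside: (k) is triggered — a current Schedule G Declaration is held. (l) applies (the lot is in a historic district), but is overridden by (m): (m) applies — a current Tier 1 Certificate is held. Exception (b) does not apply.
All of (c)'s requirements are met (a current Schedule B Certificate is held; assessed value is $123,500, below the $127,000 limit). But: (n) is triggered — the reportable unit count is 17, meeting the 16 threshold. So (c) is unavailable.
Exception (d) fails — electrical service is planned.
Exception (e) does not apply: the structure will be visible from the street.
No exception displaces § 68.8.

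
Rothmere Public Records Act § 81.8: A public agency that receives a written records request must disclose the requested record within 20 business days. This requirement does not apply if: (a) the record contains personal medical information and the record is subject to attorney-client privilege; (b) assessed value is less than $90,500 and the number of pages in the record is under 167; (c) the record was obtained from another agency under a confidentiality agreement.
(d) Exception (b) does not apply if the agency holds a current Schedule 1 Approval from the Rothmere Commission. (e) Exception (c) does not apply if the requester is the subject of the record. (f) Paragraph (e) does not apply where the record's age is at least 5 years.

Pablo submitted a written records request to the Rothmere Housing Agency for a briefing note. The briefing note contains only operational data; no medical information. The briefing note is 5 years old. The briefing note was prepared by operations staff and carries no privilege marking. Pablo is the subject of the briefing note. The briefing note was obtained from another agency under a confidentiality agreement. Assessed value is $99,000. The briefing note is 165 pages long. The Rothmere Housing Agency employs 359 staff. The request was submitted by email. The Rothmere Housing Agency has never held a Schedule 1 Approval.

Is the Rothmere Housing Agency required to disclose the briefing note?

No — exception (c) applies; the Rothmere Housing Agency is not required to disclose the briefing note.

Exception (a) requires that the record contains personal medical information; but the briefing note contains only operational data, so (a) is unavailable.
Exception (b) requires that assessed value is less than $90,500; but assessed value is $99,000, not less than $90,500, so (b) is unavailable.
All of (c)'s requirements are met (the briefing note was obtained under a confidentiality agreement). Considering the limiting provisions: (e) operates (Pablo is the subject of the briefing note), but is set aside by (f): (f) is triggered — the record's age is 5 years, meeting the 5 years threshold. So (c) applies.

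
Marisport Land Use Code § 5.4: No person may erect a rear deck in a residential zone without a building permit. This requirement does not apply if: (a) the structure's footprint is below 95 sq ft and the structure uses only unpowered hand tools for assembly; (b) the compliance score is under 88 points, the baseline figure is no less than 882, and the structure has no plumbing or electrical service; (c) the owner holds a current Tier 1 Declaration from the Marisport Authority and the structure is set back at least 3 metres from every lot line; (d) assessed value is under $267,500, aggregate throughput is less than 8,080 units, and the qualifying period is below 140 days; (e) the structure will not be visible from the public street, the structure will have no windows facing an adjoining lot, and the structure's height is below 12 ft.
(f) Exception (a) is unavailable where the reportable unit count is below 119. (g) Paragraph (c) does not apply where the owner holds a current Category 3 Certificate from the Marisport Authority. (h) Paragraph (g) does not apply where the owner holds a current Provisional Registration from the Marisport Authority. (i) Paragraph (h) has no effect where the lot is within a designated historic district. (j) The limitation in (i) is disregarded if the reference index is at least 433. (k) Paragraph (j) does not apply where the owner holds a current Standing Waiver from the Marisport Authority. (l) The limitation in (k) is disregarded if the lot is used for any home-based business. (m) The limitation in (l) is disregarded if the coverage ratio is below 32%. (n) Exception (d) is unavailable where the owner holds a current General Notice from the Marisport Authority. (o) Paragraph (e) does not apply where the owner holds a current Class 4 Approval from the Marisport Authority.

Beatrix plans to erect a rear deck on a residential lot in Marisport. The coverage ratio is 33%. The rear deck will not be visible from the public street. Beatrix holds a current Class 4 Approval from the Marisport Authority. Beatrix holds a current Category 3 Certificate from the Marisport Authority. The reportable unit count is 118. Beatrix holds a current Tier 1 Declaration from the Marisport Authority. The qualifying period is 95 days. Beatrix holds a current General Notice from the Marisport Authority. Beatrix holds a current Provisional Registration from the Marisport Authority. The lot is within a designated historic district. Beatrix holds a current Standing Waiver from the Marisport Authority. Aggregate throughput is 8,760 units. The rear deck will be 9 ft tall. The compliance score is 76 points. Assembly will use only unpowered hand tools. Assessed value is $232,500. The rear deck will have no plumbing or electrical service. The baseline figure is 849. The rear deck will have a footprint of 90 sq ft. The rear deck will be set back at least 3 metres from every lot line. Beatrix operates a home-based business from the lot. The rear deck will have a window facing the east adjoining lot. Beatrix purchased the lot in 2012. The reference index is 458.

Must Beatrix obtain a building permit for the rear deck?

No — exception (c) applies; Beatrix does not need a building permit.

Exception (a): the structure's footprint is 90 sq ft, below the 95 sq ft limit; assembly uses only hand tools — every condition holds. But: (f) operates against (a): the reportable unit count is 118, below the 119 limit. Exception (a) does not apply.
Exception (b) fails — the baseline figure is 849, short of 882.
Exception (c): a current Tier 1 Declaration is held; the setback is at least 3 m on every side — every condition holds. Applying paragraphs (g)–(m): (g) would limit (c) — a current Category 3 Certificate is held — but (h) sets (g) aside: (h) operates against (g): a current Provisional Registration is held. (i) applies (the lot is in a historic district), but is displaced by (j): (j) applies — the reference index is 458, meeting the 433 threshold. (k) is triggered (a current Standing Waiver is held), but is displaced by (l): (l) applies — a home-based business operates on the lot. (m), which would lift (l), is inapplicable — the coverage ratio is 33%, not below 32%. (c) remains available.
Exception (d) fails — aggregate throughput is 8,760 units, not less than 8,080 units.
Exception (e) requires that the structure will have no windows facing an adjoining lot; but a window faces an adjoining lot, so (e) is unavailable.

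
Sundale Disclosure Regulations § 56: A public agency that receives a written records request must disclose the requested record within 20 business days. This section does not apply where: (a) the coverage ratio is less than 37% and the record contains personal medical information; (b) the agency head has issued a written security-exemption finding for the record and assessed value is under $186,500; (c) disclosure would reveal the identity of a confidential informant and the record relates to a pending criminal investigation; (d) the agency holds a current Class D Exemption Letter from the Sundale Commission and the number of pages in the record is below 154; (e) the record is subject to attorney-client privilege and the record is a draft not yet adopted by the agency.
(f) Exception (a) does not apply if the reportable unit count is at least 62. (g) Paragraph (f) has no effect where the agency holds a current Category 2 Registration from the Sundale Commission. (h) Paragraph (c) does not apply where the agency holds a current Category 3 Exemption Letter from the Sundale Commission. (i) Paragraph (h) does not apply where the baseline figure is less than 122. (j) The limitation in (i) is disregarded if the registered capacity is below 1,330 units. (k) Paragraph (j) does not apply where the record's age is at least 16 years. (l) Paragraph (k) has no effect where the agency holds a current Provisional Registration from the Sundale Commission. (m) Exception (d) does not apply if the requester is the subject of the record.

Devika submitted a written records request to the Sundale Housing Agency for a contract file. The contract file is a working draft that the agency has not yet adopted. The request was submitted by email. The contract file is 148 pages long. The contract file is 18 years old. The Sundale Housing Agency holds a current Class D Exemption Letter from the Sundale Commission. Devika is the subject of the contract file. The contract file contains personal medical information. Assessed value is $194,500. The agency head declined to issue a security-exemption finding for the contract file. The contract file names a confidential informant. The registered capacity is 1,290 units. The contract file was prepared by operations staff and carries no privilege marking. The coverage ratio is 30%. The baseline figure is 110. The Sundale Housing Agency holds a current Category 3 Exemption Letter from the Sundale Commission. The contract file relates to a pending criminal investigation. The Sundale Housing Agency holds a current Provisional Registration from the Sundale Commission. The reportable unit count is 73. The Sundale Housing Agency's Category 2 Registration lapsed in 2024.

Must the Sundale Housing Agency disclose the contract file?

Yes — the Sundale Housing Agency must disclose the contract file.

Exception (a)'s conditions are all satisfied: the coverage ratio is 30%, less than the 37% limit; the contract file contains personal medical information. Turning to paragraphs (f)–(g): (f) is triggered — the reportable unit count is 73, meeting the 62 threshold. (g), which would lift (f), is not engaged — there is no Category 2 Registration in force. Exception (a) does not apply.
Exception (b) requires that the agency head has issued a written security-exemption finding for the record; but the agency head declined to issue a security-exemption finding, so (b) is unavailable.
All of (c)'s requirements are met (the contract file names a confidential informant; the contract file relates to a pending investigation). But applying paragraphs (h)–(l): (h) operates — a current Category 3 Exemption Letter is held. (i) would limit (h) — the baseline figure is 110, less than the 122 limit — but (j) sets (i) aside: (j) is engaged — the registered capacity is 1,290 units, below the 1,330 units limit. (k) is engaged (the record's age is 18 years, meeting the 16 years threshold), but is itself disapplied by (l): (l) is triggered — a current Provisional Registration is held. So (c) is unavailable.
Exception (d)'s conditions are all satisfied: a current Class D Exemption Letter is held; the number of pages in the record is 148, below the 154 limit. However, paragraph (m) must be considered: (m) is engaged — Devika is the subject of the contract file. Exception (d) does not apply.
Exception (e) does not apply: the contract file carries no privilege marking.
No exception displaces § 56.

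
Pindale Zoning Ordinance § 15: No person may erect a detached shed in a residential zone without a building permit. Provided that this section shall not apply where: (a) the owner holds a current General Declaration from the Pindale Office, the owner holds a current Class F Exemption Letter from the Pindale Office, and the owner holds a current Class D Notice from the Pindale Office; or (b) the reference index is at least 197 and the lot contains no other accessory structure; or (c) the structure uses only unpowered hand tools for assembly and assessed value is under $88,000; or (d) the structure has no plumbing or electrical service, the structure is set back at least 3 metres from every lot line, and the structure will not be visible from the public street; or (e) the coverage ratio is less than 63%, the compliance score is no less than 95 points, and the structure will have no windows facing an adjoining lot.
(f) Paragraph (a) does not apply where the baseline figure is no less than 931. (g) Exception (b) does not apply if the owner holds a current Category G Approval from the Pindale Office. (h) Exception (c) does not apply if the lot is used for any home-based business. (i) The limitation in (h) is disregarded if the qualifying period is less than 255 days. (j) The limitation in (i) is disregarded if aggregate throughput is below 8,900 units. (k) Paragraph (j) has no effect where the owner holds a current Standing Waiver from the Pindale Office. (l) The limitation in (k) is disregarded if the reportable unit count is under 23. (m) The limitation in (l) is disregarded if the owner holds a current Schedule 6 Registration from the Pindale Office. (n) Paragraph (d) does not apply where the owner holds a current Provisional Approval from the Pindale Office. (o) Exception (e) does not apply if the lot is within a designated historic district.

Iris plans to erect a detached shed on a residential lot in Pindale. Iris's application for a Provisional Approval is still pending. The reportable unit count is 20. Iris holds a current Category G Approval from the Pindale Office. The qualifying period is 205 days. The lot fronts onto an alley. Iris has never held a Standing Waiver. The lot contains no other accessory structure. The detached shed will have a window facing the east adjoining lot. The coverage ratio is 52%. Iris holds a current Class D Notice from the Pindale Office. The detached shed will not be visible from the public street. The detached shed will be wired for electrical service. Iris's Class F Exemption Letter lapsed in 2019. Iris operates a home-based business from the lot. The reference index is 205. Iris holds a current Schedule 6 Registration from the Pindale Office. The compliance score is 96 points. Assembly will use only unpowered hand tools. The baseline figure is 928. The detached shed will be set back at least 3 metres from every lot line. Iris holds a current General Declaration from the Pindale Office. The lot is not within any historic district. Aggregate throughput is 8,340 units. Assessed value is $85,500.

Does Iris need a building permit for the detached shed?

Exception (a) fails — the Class F Exemption Letter is not current.
Exception (b)'s conditions are all satisfied: the reference index is 205, meeting the 197 threshold; the lot has no other accessory structure. Turning to paragraph (g): (g) operates against (b): a current Category G Approval is held. So (b) is unavailable.
Exception (c) is satisfied on its face — assembly uses only hand tools; assessed value is $85,500, under the $88,000 limit. But applying paragraphs (h)–(m): (h) is engaged — a home-based business operates on the lot. (i) is triggered (the qualifying period is 205 days, less than the 255 days limit), but yields to (j): (j) operates — aggregate throughput is 8,340 units, below the 8,900 units limit. (k), which would lift (j), is not triggered — there is no Standing Waiver in force. Exception (c) does not apply.
Exception (d) does not apply: electrical service is planned.
Exception (e) fails — a window faces an adjoining lot.
No exception applies. The general rule governs.

Yes — Iris must obtain a building permit.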